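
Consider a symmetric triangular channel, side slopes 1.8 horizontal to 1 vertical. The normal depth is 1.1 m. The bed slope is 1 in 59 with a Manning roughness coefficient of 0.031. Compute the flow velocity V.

For a triangular section with side slope z = 1.8: A = zy² = 1.8×1.1² = 2.178 m²; P = 2y√(1+z²) = 2×1.1×2.059 = 4.53 m.
Hydraulic radius R = A/P = 2.178/4.53 = 0.4808 m.
From Manning's equation, V = (1/n) R^(2/3) S^(1/2) = (1/0.031) × 0.4808^(2/3) × 0.01695^(1/2) = 2.58 m/s.

V = 2.58 m/s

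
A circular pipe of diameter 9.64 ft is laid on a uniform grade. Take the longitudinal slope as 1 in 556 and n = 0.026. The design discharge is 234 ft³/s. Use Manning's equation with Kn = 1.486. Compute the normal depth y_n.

Manning's equation rearranged: A R^(2/3) = nQ / (1.486·√S) = 0.026 × 234 / (1.486 × √0.001799) = 96.54.
Try y = 4.63 ft: A R^(2/3) = 61.23 — low.
Try y = 6.15 ft: A R^(2/3) = 96.6 — close enough.

y_n = 6.15 ft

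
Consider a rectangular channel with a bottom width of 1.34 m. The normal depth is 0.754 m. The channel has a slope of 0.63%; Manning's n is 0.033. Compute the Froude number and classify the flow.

Flow area A = b·y = 1.34 × 0.754 = 1.01 m². Wetted perimeter P = b + 2y = 1.34 + 2×0.754 = 2.848 m.
Hydraulic radius R = A/P = 1.01/2.848 = 0.3548 m.
V = (1/n) R^(2/3) √S = (1/0.033) × 0.3548^(2/3) × √0.0063 = 1.205 m/s. Hydraulic depth D_h = A/T = 1.01/1.34 = 0.754 m.
Froude number Fr = V/√(g·D_h) = 1.205/√(9.81×0.754) = 0.443, which is less than 1, so the flow is subcritical.

subcritical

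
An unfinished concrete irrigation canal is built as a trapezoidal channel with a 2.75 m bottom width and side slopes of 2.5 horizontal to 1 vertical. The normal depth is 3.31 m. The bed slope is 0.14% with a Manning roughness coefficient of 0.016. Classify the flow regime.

subcritical

With bottom width b = 2.75 m and side slope z = 2.5: A = (b + zy)y = (2.75 + 2.5×3.31)×3.31 = 36.49 m²; P = b + 2y√(1+z²) = 2.75 + 2×3.31×2.693 = 20.57 m.
Hydraulic radius R = A/P = 36.49/20.57 = 1.774 m.
V = (1/n) R^(2/3) √S = (1/0.016) × 1.774^(2/3) × √0.0014 = 3.427 m/s. Hydraulic depth D_h = A/T = 36.49/19.3 = 1.891 m.
Froude number Fr = V/√(g·D_h) = 3.427/√(9.81×1.891) = 0.796, which is less than 1, so the flow is subcritical.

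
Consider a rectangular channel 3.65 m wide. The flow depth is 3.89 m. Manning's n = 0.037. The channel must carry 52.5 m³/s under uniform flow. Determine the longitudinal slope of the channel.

Flow area A = b·y = 3.65 × 3.89 = 14.2 m². Wetted perimeter P = b + 2y = 3.65 + 2×3.89 = 11.43 m.
Hydraulic radius R = A/P = 14.2/11.43 = 1.242 m.
From Manning's equation, S = [nQ / (1 A R^(2/3))]² = [0.037 × 52.5 / (1 × 14.2 × 1.242^(2/3))]² = 0.014.

S = 0.014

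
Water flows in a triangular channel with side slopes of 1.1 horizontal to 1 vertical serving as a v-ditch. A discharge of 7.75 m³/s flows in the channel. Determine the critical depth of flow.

y_c = 1.59 m

At critical depth, Q² T / (g A³) = 1, i.e. A³/T = Q²/g = 7.75²/9.81 = 6.123.
Try y = 1.98 m: A³/T = 18.41 — too large.
Try y = 1.4 m: A³/T = 3.254 — too small.
Try y = 1.59 m: A³/T = 6.148 — ≈ 6.123.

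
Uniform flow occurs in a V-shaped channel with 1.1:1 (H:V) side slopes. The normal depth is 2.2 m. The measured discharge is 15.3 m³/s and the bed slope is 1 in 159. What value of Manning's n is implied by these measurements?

For a triangular section with side slope z = 1.1: A = zy² = 1.1×2.2² = 5.324 m²; P = 2y√(1+z²) = 2×2.2×1.487 = 6.541 m.
Hydraulic radius R = A/P = 5.324/6.541 = 0.8139 m.
Rearranging Manning's equation: n = (1/Q) A R^(2/3) S^(1/2) = (1/15.3) × 5.324 × 0.8139^(2/3) × √0.006289 = 0.0241.

n = 0.0241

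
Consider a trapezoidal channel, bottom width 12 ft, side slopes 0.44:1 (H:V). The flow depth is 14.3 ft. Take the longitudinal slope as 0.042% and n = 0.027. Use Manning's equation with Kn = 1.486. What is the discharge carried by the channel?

With bottom width b = 12 ft and side slope z = 0.44: A = (b + zy)y = (12 + 0.44×14.3)×14.3 = 261.6 ft²; P = b + 2y√(1+z²) = 12 + 2×14.3×1.093 = 43.25 ft.
Hydraulic radius R = A/P = 261.6/43.25 = 6.049 ft.
Manning's equation: Q = (1.486/n) A R^(2/3) S^(1/2) = (1.486/0.027) × 261.6 × 6.049^(2/3) × 0.00042^(1/2) = 979 ft³/s.

Q = 979 ft³/s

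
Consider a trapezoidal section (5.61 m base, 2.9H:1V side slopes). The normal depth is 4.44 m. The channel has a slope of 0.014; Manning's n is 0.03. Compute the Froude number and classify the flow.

supercritical

With bottom width b = 5.61 m and side slope z = 2.9: A = (b + zy)y = (5.61 + 2.9×4.44)×4.44 = 82.08 m²; P = b + 2y√(1+z²) = 5.61 + 2×4.44×3.068 = 32.85 m.
Hydraulic radius R = A/P = 82.08/32.85 = 2.499 m.
V = (1/n) R^(2/3) √S = (1/0.03) × 2.499^(2/3) × √0.014 = 7.262 m/s. Hydraulic depth D_h = A/T = 82.08/31.36 = 2.617 m.
Froude number Fr = V/√(g·D_h) = 7.262/√(9.81×2.617) = 1.43, which is greater than 1, so the flow is supercritical.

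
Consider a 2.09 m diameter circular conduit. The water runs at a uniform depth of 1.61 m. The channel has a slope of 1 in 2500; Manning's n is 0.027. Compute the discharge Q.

Q = 1.55 m³/s

For a circular section of diameter D = 2.09 m at depth y = 1.61 m, the central angle is θ = 2 arccos(1 − 2y/D) = 4.284 rad. Then A = (D²/8)(θ − sin θ) = 2.836 m² and P = Dθ/2 = 4.477 m.
Hydraulic radius R = A/P = 2.836/4.477 = 0.6334 m.
Manning's equation: Q = (1/n) A R^(2/3) S^(1/2) = (1/0.027) × 2.836 × 0.6334^(2/3) × 0.0004^(1/2) = 1.55 m³/s.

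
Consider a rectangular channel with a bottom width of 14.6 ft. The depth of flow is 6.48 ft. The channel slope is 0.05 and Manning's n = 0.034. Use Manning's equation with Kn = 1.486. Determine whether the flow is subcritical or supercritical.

supercritical

Flow area A = b·y = 14.6 × 6.48 = 94.61 ft². Wetted perimeter P = b + 2y = 14.6 + 2×6.48 = 27.56 ft.
Hydraulic radius R = A/P = 94.61/27.56 = 3.433 ft.
V = (1.486/n) R^(2/3) √S = (1.486/0.034) × 3.433^(2/3) × √0.05 = 22.24 ft/s. Hydraulic depth D_h = A/T = 94.61/14.6 = 6.48 ft.
Froude number Fr = V/√(g·D_h) = 22.24/√(32.2×6.48) = 1.54, which is greater than 1, so the flow is supercritical.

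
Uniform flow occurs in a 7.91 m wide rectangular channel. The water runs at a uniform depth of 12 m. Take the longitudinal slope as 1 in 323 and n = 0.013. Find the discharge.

Flow area A = b·y = 7.91 × 12 = 94.92 m². Wetted perimeter P = b + 2y = 7.91 + 2×12 = 31.91 m.
Hydraulic radius R = A/P = 94.92/31.91 = 2.975 m.
Manning's equation: Q = (1/n) A R^(2/3) S^(1/2) = (1/0.013) × 94.92 × 2.975^(2/3) × 0.003096^(1/2) = 840 m³/s.

Q = 840 m³/s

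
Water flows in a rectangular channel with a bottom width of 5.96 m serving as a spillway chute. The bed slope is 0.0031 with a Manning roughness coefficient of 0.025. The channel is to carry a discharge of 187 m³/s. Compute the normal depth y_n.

y_n = 8.34 m

Manning's equation rearranged: A R^(2/3) = nQ / (1·√S) = 0.025 × 187 / (√0.0031) = 83.97.
At y = 6.84 m: A R^(2/3) = 66.34 — low.
At y = 9.09 m: A R^(2/3) = 92.87 — high.
At y = 8.34 m: A R^(2/3) = 83.97 — ≈ 83.97.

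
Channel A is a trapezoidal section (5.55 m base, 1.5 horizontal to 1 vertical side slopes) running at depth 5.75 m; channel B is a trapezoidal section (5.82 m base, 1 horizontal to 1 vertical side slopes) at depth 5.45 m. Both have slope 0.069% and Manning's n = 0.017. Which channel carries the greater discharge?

channel A

Channel A: With bottom width b = 5.55 m and side slope z = 1.5: A = (b + zy)y = (5.55 + 1.5×5.75)×5.75 = 81.51 m²; P = b + 2y√(1+z²) = 5.55 + 2×5.75×1.803 = 26.28 m. Hydraulic radius R = A/P = 81.51/26.28 = 3.101 m. Q_A = (1/0.017)·81.51·3.101^(2/3)·√0.00069 = 267.8 m³/s.
Channel B: With bottom width b = 5.82 m and side slope z = 1: A = (b + zy)y = (5.82 + 1×5.45)×5.45 = 61.42 m²; P = b + 2y√(1+z²) = 5.82 + 2×5.45×1.414 = 21.23 m. Hydraulic radius R = A/P = 61.42/21.23 = 2.892 m. Q_B = (1/0.017)·61.42·2.892^(2/3)·√0.00069 = 192.7 m³/s.
Q_A = 267.8 m³/s vs Q_B = 192.7 m³/s, so channel A carries more.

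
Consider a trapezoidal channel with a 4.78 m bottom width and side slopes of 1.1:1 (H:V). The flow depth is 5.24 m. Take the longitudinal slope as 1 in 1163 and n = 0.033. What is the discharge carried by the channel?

Q = 95.5 m³/s

With bottom width b = 4.78 m and side slope z = 1.1: A = (b + zy)y = (4.78 + 1.1×5.24)×5.24 = 55.25 m²; P = b + 2y√(1+z²) = 4.78 + 2×5.24×1.487 = 20.36 m.
Hydraulic radius R = A/P = 55.25/20.36 = 2.714 m.
Manning's equation: Q = (1/n) A R^(2/3) S^(1/2) = (1/0.033) × 55.25 × 2.714^(2/3) × 0.0008598^(1/2) = 95.5 m³/s.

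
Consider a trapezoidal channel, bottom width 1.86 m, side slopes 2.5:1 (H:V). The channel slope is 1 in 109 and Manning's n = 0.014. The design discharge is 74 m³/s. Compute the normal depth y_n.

y_n = 1.76 m

Manning's equation rearranged: A R^(2/3) = nQ / (1·√S) = 0.014 × 74 / (√0.009174) = 10.82.
At y = 1.32 m: A R^(2/3) = 5.67 — too small.
At y = 1.99 m: A R^(2/3) = 14.33 — too large.
At y = 1.76 m: A R^(2/3) = 10.81 — matches.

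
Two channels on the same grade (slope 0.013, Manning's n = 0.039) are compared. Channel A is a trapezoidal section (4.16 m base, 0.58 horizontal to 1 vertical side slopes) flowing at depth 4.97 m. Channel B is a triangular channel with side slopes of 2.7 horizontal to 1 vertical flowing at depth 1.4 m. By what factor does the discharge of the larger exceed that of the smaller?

15

Channel A: With bottom width b = 4.16 m and side slope z = 0.58: A = (b + zy)y = (4.16 + 0.58×4.97)×4.97 = 35 m²; P = b + 2y√(1+z²) = 4.16 + 2×4.97×1.156 = 15.65 m. Hydraulic radius R = A/P = 35/15.65 = 2.236 m. Q_A = (1/0.039)·35·2.236^(2/3)·√0.013 = 175 m³/s.
Channel B: For a triangular section with side slope z = 2.7: A = zy² = 2.7×1.4² = 5.292 m²; P = 2y√(1+z²) = 2×1.4×2.879 = 8.062 m. Hydraulic radius R = A/P = 5.292/8.062 = 0.6564 m. Q_B = (1/0.039)·5.292·0.6564^(2/3)·√0.013 = 11.69 m³/s.
The larger discharge is 175 m³/s and the smaller is 11.69 m³/s; the ratio is 15.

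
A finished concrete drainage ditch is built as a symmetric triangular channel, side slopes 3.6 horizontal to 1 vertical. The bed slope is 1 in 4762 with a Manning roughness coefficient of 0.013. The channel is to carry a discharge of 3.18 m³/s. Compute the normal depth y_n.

Manning's equation rearranged: A R^(2/3) = nQ / (1·√S) = 0.013 × 3.18 / (√0.00021) = 2.853.
Try y = 1.36 m: A R^(2/3) = 5.023 — high.
Try y = 1.1 m: A R^(2/3) = 2.853 — ≈ 2.853.

y_n = 1.1 m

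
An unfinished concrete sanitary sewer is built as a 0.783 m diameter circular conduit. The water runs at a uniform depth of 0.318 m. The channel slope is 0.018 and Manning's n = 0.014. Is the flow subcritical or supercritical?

For a circular section of diameter D = 0.783 m at depth y = 0.318 m, the central angle is θ = 2 arccos(1 − 2y/D) = 2.764 rad. Then A = (D²/8)(θ − sin θ) = 0.1835 m² and P = Dθ/2 = 1.082 m.
Hydraulic radius R = A/P = 0.1835/1.082 = 0.1696 m.
V = (1/n) R^(2/3) √S = (1/0.014) × 0.1696^(2/3) × √0.018 = 2.937 m/s. Hydraulic depth D_h = A/T = 0.1835/0.7691 = 0.2387 m.
Froude number Fr = V/√(g·D_h) = 2.937/√(9.81×0.2387) = 1.92, which is greater than 1, so the flow is supercritical.

supercritical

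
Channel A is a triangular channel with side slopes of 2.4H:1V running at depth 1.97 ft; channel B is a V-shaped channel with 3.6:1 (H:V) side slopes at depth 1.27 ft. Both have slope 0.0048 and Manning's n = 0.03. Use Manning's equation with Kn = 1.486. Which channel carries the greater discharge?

Channel A: For a triangular section with side slope z = 2.4: A = zy² = 2.4×1.97² = 9.314 ft²; P = 2y√(1+z²) = 2×1.97×2.6 = 10.24 ft. Hydraulic radius R = A/P = 9.314/10.24 = 0.9092 ft. Q_A = (1.486/0.03)·9.314·0.9092^(2/3)·√0.0048 = 30 ft³/s.
Channel B: For a triangular section with side slope z = 3.6: A = zy² = 3.6×1.27² = 5.806 ft²; P = 2y√(1+z²) = 2×1.27×3.736 = 9.49 ft. Hydraulic radius R = A/P = 5.806/9.49 = 0.6118 ft. Q_B = (1.486/0.03)·5.806·0.6118^(2/3)·√0.0048 = 14.36 ft³/s.
Q_A = 30 ft³/s vs Q_B = 14.36 ft³/s, so channel A carries more.

channel A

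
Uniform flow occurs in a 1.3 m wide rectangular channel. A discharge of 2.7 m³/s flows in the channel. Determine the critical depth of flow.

y_c = 0.76 m

For a rectangular channel, critical depth y_c = (q²/g)^(1/3) where q = Q/b = 2.7/1.3 = 2.077 m²/s.
So y_c = (2.077²/9.81)^(1/3) = 0.76 m.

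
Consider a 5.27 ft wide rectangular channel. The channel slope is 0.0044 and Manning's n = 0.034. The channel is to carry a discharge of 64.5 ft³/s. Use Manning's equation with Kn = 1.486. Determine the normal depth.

Manning's equation rearranged: A R^(2/3) = nQ / (1.486·√S) = 0.034 × 64.5 / (1.486 × √0.0044) = 22.25.
At y = 4.13 ft: A R^(2/3) = 29.88 — over.
At y = 2.73 ft: A R^(2/3) = 17.49 — short.
At y = 3.28 ft: A R^(2/3) = 22.26 — matches.

y_n = 3.28 ft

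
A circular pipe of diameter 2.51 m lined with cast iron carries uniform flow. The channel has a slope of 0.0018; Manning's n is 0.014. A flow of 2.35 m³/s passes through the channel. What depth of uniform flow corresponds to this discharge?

Manning's equation rearranged: A R^(2/3) = nQ / (1·√S) = 0.014 × 2.35 / (√0.0018) = 0.7755.
Trying y = 0.879 m: A R^(2/3) = 0.9546 — over.
Trying y = 0.788 m: A R^(2/3) = 0.7753 — matches.

y_n = 0.788 m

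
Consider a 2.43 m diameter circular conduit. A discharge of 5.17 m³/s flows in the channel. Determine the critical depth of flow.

y_c = 1.03 m

At critical depth, Q² T / (g A³) = 1, i.e. A³/T = Q²/g = 5.17²/9.81 = 2.725.
At y = 0.785 m: A³/T = 0.9582 — short.
At y = 1.31 m: A³/T = 6.84 — over.
At y = 1.03 m: A³/T = 2.727 — ≈ 2.725.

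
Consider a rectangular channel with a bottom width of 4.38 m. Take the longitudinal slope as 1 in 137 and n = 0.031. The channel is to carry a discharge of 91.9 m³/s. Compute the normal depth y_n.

Manning's equation rearranged: A R^(2/3) = nQ / (1·√S) = 0.031 × 91.9 / (√0.007299) = 33.35.
At y = 6.76 m: A R^(2/3) = 41.41 — high.
At y = 4.06 m: A R^(2/3) = 22.49 — low.
At y = 5.62 m: A R^(2/3) = 33.33 — matches.

y_n = 5.62 m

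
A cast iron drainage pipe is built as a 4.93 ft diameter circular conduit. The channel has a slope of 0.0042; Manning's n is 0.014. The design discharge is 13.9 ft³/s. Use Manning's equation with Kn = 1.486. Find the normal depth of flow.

Manning's equation rearranged: A R^(2/3) = nQ / (1.486·√S) = 0.014 × 13.9 / (1.486 × √0.0042) = 2.021.
At y = 1.15 ft: A R^(2/3) = 2.619 — high.
At y = 1.01 ft: A R^(2/3) = 2.017 — matches.

y_n = 1.01 ft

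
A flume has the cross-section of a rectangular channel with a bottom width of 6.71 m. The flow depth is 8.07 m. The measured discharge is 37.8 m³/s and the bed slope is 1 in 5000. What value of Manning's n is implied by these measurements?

Flow area A = b·y = 6.71 × 8.07 = 54.15 m². Wetted perimeter P = b + 2y = 6.71 + 2×8.07 = 22.85 m.
Hydraulic radius R = A/P = 54.15/22.85 = 2.37 m.
Rearranging Manning's equation: n = (1/Q) A R^(2/3) S^(1/2) = (1/37.8) × 54.15 × 2.37^(2/3) × √0.0002 = 0.036.

n = 0.036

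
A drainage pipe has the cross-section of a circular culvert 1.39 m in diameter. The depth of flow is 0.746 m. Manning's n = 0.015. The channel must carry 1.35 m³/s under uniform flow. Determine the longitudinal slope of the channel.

S = 0.0023

For a circular section of diameter D = 1.39 m at depth y = 0.746 m, the central angle is θ = 2 arccos(1 − 2y/D) = 3.288 rad. Then A = (D²/8)(θ − sin θ) = 0.8296 m² and P = Dθ/2 = 2.285 m.
Hydraulic radius R = A/P = 0.8296/2.285 = 0.363 m.
From Manning's equation, S = [nQ / (1 A R^(2/3))]² = [0.015 × 1.35 / (1 × 0.8296 × 0.363^(2/3))]² = 0.0023.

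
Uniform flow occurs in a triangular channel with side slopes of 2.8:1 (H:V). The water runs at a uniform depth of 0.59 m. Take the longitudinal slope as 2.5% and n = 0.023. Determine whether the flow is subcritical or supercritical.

For a triangular section with side slope z = 2.8: A = zy² = 2.8×0.59² = 0.9747 m²; P = 2y√(1+z²) = 2×0.59×2.973 = 3.508 m.
Hydraulic radius R = A/P = 0.9747/3.508 = 0.2778 m.
V = (1/n) R^(2/3) √S = (1/0.023) × 0.2778^(2/3) × √0.025 = 2.927 m/s. Hydraulic depth D_h = A/T = 0.9747/3.304 = 0.295 m.
Froude number Fr = V/√(g·D_h) = 2.927/√(9.81×0.295) = 1.72, which is greater than 1, so the flow is supercritical.

supercritical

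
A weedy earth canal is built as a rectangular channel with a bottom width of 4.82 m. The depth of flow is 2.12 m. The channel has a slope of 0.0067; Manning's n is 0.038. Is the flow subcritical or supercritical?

Flow area A = b·y = 4.82 × 2.12 = 10.22 m². Wetted perimeter P = b + 2y = 4.82 + 2×2.12 = 9.06 m.
Hydraulic radius R = A/P = 10.22/9.06 = 1.128 m.
V = (1/n) R^(2/3) √S = (1/0.038) × 1.128^(2/3) × √0.0067 = 2.334 m/s. Hydraulic depth D_h = A/T = 10.22/4.82 = 2.12 m.
Froude number Fr = V/√(g·D_h) = 2.334/√(9.81×2.12) = 0.512, which is less than 1, so the flow is subcritical.

subcritical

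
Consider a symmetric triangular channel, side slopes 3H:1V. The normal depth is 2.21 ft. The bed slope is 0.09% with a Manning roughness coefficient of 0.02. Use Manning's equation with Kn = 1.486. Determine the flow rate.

For a triangular section with side slope z = 3: A = zy² = 3×2.21² = 14.65 ft²; P = 2y√(1+z²) = 2×2.21×3.162 = 13.98 ft.
Hydraulic radius R = A/P = 14.65/13.98 = 1.048 ft.
Manning's equation: Q = (1.486/n) A R^(2/3) S^(1/2) = (1.486/0.02) × 14.65 × 1.048^(2/3) × 0.0009^(1/2) = 33.7 ft³/s.

Q = 33.7 ft³/s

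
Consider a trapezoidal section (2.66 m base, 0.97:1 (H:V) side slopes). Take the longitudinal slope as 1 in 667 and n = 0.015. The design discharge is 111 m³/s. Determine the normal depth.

Manning's equation rearranged: A R^(2/3) = nQ / (1·√S) = 0.015 × 111 / (√0.001499) = 43.
At y = 3.33 m: A R^(2/3) = 27.31 — short.
At y = 4.55 m: A R^(2/3) = 52.75 — over.
At y = 4.14 m: A R^(2/3) = 43.09 — close enough.

y_n = 4.14 m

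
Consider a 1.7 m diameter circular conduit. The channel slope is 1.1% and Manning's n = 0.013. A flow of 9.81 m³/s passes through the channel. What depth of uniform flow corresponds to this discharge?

Manning's equation rearranged: A R^(2/3) = nQ / (1·√S) = 0.013 × 9.81 / (√0.011) = 1.216.
Try y = 1.1 m: A R^(2/3) = 0.9642 — too small.
Try y = 1.58 m: A R^(2/3) = 1.379 — too large.
Try y = 1.32 m: A R^(2/3) = 1.216 — ≈ 1.216.

y_n = 1.32 m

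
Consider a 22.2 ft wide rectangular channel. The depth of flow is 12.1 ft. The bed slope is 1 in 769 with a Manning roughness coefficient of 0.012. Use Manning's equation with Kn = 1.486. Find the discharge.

Q = 3870 ft³/s

Flow area A = b·y = 22.2 × 12.1 = 268.6 ft². Wetted perimeter P = b + 2y = 22.2 + 2×12.1 = 46.4 ft.
Hydraulic radius R = A/P = 268.6/46.4 = 5.789 ft.
Manning's equation: Q = (1.486/n) A R^(2/3) S^(1/2) = (1.486/0.012) × 268.6 × 5.789^(2/3) × 0.0013^(1/2) = 3870 ft³/s.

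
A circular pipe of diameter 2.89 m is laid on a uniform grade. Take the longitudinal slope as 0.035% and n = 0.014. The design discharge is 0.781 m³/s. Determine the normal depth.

y_n = 0.649 m

Manning's equation rearranged: A R^(2/3) = nQ / (1·√S) = 0.014 × 0.781 / (√0.00035) = 0.5844.
Try y = 0.509 m: A R^(2/3) = 0.3571 — low.
Try y = 0.83 m: A R^(2/3) = 0.9503 — high.
Try y = 0.649 m: A R^(2/3) = 0.5842 — close enough.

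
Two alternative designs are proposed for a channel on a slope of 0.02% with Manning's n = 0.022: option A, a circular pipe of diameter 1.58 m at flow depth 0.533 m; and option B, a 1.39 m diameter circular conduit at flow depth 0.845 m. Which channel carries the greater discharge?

Channel A: For a circular section of diameter D = 1.58 m at depth y = 0.533 m, the central angle is θ = 2 arccos(1 − 2y/D) = 2.479 rad. Then A = (D²/8)(θ − sin θ) = 0.5816 m² and P = Dθ/2 = 1.958 m. Hydraulic radius R = A/P = 0.5816/1.958 = 0.297 m. Q_A = (1/0.022)·0.5816·0.297^(2/3)·√0.0002 = 0.1664 m³/s.
Channel B: For a circular section of diameter D = 1.39 m at depth y = 0.845 m, the central angle is θ = 2 arccos(1 − 2y/D) = 3.577 rad. Then A = (D²/8)(θ − sin θ) = 0.9656 m² and P = Dθ/2 = 2.486 m. Hydraulic radius R = A/P = 0.9656/2.486 = 0.3885 m. Q_B = (1/0.022)·0.9656·0.3885^(2/3)·√0.0002 = 0.3305 m³/s.
Q_A = 0.1664 m³/s vs Q_B = 0.3305 m³/s, so channel B carries more.

channel B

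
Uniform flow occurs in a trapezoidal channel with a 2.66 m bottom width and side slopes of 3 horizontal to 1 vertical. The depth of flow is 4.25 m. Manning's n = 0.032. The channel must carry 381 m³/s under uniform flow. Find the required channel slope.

S = 0.012

With bottom width b = 2.66 m and side slope z = 3: A = (b + zy)y = (2.66 + 3×4.25)×4.25 = 65.49 m²; P = b + 2y√(1+z²) = 2.66 + 2×4.25×3.162 = 29.54 m.
Hydraulic radius R = A/P = 65.49/29.54 = 2.217 m.
From Manning's equation, S = [nQ / (1 A R^(2/3))]² = [0.032 × 381 / (1 × 65.49 × 2.217^(2/3))]² = 0.012.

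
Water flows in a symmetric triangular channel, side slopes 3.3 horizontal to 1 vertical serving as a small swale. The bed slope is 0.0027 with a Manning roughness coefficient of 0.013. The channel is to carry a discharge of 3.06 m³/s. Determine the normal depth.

Manning's equation rearranged: A R^(2/3) = nQ / (1·√S) = 0.013 × 3.06 / (√0.0027) = 0.7656.
At y = 0.506 m: A R^(2/3) = 0.3282 — short.
At y = 0.767 m: A R^(2/3) = 0.9952 — over.
At y = 0.695 m: A R^(2/3) = 0.7651 — ≈ 0.7656.

y_n = 0.695 m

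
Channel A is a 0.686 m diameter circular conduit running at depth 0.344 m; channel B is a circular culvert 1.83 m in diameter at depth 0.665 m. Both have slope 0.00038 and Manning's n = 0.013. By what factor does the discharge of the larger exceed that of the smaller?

Channel A: For a circular section of diameter D = 0.686 m at depth y = 0.344 m, the central angle is θ = 2 arccos(1 − 2y/D) = 3.147 rad. Then A = (D²/8)(θ − sin θ) = 0.1855 m² and P = Dθ/2 = 1.08 m. Hydraulic radius R = A/P = 0.1855/1.08 = 0.1718 m. Q_A = (1/0.013)·0.1855·0.1718^(2/3)·√0.00038 = 0.08596 m³/s.
Channel B: For a circular section of diameter D = 1.83 m at depth y = 0.665 m, the central angle is θ = 2 arccos(1 − 2y/D) = 2.588 rad. Then A = (D²/8)(θ − sin θ) = 0.8634 m² and P = Dθ/2 = 2.368 m. Hydraulic radius R = A/P = 0.8634/2.368 = 0.3646 m. Q_B = (1/0.013)·0.8634·0.3646^(2/3)·√0.00038 = 0.6607 m³/s.
The larger discharge is 0.6607 m³/s and the smaller is 0.08596 m³/s; the ratio is 7.69.

7.69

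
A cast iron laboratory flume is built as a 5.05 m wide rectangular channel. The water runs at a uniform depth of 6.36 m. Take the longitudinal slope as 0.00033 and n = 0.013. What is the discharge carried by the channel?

Q = 66.6 m³/s

Flow area A = b·y = 5.05 × 6.36 = 32.12 m². Wetted perimeter P = b + 2y = 5.05 + 2×6.36 = 17.77 m.
Hydraulic radius R = A/P = 32.12/17.77 = 1.807 m.
Manning's equation: Q = (1/n) A R^(2/3) S^(1/2) = (1/0.013) × 32.12 × 1.807^(2/3) × 0.00033^(1/2) = 66.6 m³/s.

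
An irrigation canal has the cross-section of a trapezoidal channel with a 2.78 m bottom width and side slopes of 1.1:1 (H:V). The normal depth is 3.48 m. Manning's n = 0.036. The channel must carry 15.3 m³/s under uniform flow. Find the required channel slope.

S = 0.000272

With bottom width b = 2.78 m and side slope z = 1.1: A = (b + zy)y = (2.78 + 1.1×3.48)×3.48 = 23 m²; P = b + 2y√(1+z²) = 2.78 + 2×3.48×1.487 = 13.13 m.
Hydraulic radius R = A/P = 23/13.13 = 1.752 m.
From Manning's equation, S = [nQ / (1 A R^(2/3))]² = [0.036 × 15.3 / (1 × 23 × 1.752^(2/3))]² = 0.000272.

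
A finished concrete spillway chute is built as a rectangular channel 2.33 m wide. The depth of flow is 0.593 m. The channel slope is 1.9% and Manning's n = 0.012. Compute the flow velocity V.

Flow area A = b·y = 2.33 × 0.593 = 1.382 m². Wetted perimeter P = b + 2y = 2.33 + 2×0.593 = 3.516 m.
Hydraulic radius R = A/P = 1.382/3.516 = 0.393 m.
From Manning's equation, V = (1/n) R^(2/3) S^(1/2) = (1/0.012) × 0.393^(2/3) × 0.019^(1/2) = 6.16 m/s.

V = 6.16 m/s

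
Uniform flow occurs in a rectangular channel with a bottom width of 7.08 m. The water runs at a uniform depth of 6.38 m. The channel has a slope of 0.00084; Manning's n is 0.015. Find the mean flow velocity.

V = 3.34 m/s

Flow area A = b·y = 7.08 × 6.38 = 45.17 m². Wetted perimeter P = b + 2y = 7.08 + 2×6.38 = 19.84 m.
Hydraulic radius R = A/P = 45.17/19.84 = 2.277 m.
From Manning's equation, V = (1/n) R^(2/3) S^(1/2) = (1/0.015) × 2.277^(2/3) × 0.00084^(1/2) = 3.34 m/s.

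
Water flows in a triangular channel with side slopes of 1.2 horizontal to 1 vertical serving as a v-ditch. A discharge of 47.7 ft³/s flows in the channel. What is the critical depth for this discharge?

At critical depth, Q² T / (g A³) = 1, i.e. A³/T = Q²/g = 47.7²/32.2 = 70.66.
At y = 2.78 ft: A³/T = 119.6 — too large.
At y = 1.92 ft: A³/T = 18.79 — too small.
At y = 2.5 ft: A³/T = 70.31 — matches.

y_c = 2.5 ft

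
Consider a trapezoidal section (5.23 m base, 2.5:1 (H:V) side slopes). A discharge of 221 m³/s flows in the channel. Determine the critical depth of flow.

y_c = 3.47 m

At critical depth, Q² T / (g A³) = 1, i.e. A³/T = Q²/g = 221²/9.81 = 4979.
Trying y = 2.37 m: A³/T = 1082 — too small.
Trying y = 3.47 m: A³/T = 4975 — close enough.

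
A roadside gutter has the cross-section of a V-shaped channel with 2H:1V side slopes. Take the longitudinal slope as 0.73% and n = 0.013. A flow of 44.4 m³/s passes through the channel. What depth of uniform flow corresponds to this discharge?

Manning's equation rearranged: A R^(2/3) = nQ / (1·√S) = 0.013 × 44.4 / (√0.0073) = 6.756.
At y = 2.46 m: A R^(2/3) = 12.9 — high.
At y = 1.42 m: A R^(2/3) = 2.979 — low.
At y = 1.93 m: A R^(2/3) = 6.753 — matches.

y_n = 1.93 m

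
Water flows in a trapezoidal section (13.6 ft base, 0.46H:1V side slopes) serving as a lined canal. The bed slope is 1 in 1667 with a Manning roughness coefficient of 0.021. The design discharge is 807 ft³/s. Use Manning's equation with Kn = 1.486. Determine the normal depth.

y_n = 9.15 ft

Manning's equation rearranged: A R^(2/3) = nQ / (1.486·√S) = 0.021 × 807 / (1.486 × √0.0005999) = 465.6.
At y = 11.7 ft: A R^(2/3) = 703.9 — high.
At y = 9.15 ft: A R^(2/3) = 465.6 — ≈ 465.6.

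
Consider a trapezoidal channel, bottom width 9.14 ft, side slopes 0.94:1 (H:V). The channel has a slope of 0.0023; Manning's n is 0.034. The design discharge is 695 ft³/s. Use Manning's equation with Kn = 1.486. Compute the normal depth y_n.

Manning's equation rearranged: A R^(2/3) = nQ / (1.486·√S) = 0.034 × 695 / (1.486 × √0.0023) = 331.6.
Try y = 5.53 ft: A R^(2/3) = 174.3 — short.
Try y = 9.49 ft: A R^(2/3) = 492.5 — over.
Try y = 7.76 ft: A R^(2/3) = 331.4 — matches.

y_n = 7.76 ft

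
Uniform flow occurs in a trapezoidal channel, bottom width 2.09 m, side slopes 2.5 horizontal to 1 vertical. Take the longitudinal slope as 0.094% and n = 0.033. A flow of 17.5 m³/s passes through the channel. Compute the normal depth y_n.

y_n = 2.2 m

Manning's equation rearranged: A R^(2/3) = nQ / (1·√S) = 0.033 × 17.5 / (√0.00094) = 18.84.
Try y = 1.52 m: A R^(2/3) = 8.167 — low.
Try y = 2.73 m: A R^(2/3) = 31.17 — high.
Try y = 2.2 m: A R^(2/3) = 18.84 — ≈ 18.84.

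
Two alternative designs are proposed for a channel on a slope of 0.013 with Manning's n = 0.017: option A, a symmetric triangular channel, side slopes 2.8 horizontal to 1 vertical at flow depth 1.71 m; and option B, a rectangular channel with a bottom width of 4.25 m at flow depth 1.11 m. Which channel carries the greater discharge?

channel A

Channel A: For a triangular section with side slope z = 2.8: A = zy² = 2.8×1.71² = 8.187 m²; P = 2y√(1+z²) = 2×1.71×2.973 = 10.17 m. Hydraulic radius R = A/P = 8.187/10.17 = 0.8052 m. Q_A = (1/0.017)·8.187·0.8052^(2/3)·√0.013 = 47.53 m³/s.
Channel B: Flow area A = b·y = 4.25 × 1.11 = 4.718 m². Wetted perimeter P = b + 2y = 4.25 + 2×1.11 = 6.47 m. Hydraulic radius R = A/P = 4.718/6.47 = 0.7291 m. Q_B = (1/0.017)·4.718·0.7291^(2/3)·√0.013 = 25.63 m³/s.
Q_A = 47.53 m³/s vs Q_B = 25.63 m³/s, so channel A carries more.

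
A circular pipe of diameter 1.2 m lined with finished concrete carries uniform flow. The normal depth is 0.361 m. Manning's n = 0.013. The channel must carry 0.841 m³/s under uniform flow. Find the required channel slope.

For a circular section of diameter D = 1.2 m at depth y = 0.361 m, the central angle is θ = 2 arccos(1 − 2y/D) = 2.322 rad. Then A = (D²/8)(θ − sin θ) = 0.2865 m² and P = Dθ/2 = 1.393 m.
Hydraulic radius R = A/P = 0.2865/1.393 = 0.2056 m.
From Manning's equation, S = [nQ / (1 A R^(2/3))]² = [0.013 × 0.841 / (1 × 0.2865 × 0.2056^(2/3))]² = 0.012.

S = 0.012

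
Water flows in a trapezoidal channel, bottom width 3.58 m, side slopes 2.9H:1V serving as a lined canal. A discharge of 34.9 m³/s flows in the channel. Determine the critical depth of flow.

y_c = 1.46 m

At critical depth, Q² T / (g A³) = 1, i.e. A³/T = Q²/g = 34.9²/9.81 = 124.2.
Trying y = 1.31 m: A³/T = 80.81 — too small.
Trying y = 1.59 m: A³/T = 172.6 — too large.
Trying y = 1.46 m: A³/T = 123.2 — close enough.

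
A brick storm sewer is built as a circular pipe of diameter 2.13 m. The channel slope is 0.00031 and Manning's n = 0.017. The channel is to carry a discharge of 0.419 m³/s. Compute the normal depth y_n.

Manning's equation rearranged: A R^(2/3) = nQ / (1·√S) = 0.017 × 0.419 / (√0.00031) = 0.4046.
Trying y = 0.464 m: A R^(2/3) = 0.2436 — low.
Trying y = 0.73 m: A R^(2/3) = 0.5916 — high.
Trying y = 0.599 m: A R^(2/3) = 0.4043 — ≈ 0.4046.

y_n = 0.599 m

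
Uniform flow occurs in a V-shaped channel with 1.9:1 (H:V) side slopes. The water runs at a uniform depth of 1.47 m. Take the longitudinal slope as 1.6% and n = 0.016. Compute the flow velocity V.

V = 5.93 m/s

For a triangular section with side slope z = 1.9: A = zy² = 1.9×1.47² = 4.106 m²; P = 2y√(1+z²) = 2×1.47×2.147 = 6.312 m.
Hydraulic radius R = A/P = 4.106/6.312 = 0.6504 m.
From Manning's equation, V = (1/n) R^(2/3) S^(1/2) = (1/0.016) × 0.6504^(2/3) × 0.016^(1/2) = 5.93 m/s.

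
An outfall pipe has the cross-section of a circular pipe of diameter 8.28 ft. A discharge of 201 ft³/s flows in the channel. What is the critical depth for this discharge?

y_c = 3.51 ft

At critical depth, Q² T / (g A³) = 1, i.e. A³/T = Q²/g = 201²/32.2 = 1255.
Trying y = 4.21 ft: A³/T = 2513 — high.
Trying y = 3.07 ft: A³/T = 749.1 — low.
Trying y = 3.51 ft: A³/T = 1253 — ≈ 1255.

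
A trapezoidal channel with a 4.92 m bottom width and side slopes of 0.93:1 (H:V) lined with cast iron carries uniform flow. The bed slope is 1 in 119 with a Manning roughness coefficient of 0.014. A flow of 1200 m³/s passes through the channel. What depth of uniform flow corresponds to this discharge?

Manning's equation rearranged: A R^(2/3) = nQ / (1·√S) = 0.014 × 1200 / (√0.008403) = 183.3.
Trying y = 8.71 m: A R^(2/3) = 283.4 — high.
Trying y = 6.36 m: A R^(2/3) = 146.2 — low.
Trying y = 7.09 m: A R^(2/3) = 183.2 — ≈ 183.3.

y_n = 7.09 m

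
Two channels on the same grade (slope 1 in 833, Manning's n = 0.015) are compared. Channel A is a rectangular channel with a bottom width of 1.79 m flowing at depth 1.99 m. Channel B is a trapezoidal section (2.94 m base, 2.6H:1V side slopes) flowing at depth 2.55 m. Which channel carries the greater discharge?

Channel A: Flow area A = b·y = 1.79 × 1.99 = 3.562 m². Wetted perimeter P = b + 2y = 1.79 + 2×1.99 = 5.77 m. Hydraulic radius R = A/P = 3.562/5.77 = 0.6173 m. Q_A = (1/0.015)·3.562·0.6173^(2/3)·√0.0012 = 5.965 m³/s.
Channel B: With bottom width b = 2.94 m and side slope z = 2.6: A = (b + zy)y = (2.94 + 2.6×2.55)×2.55 = 24.4 m²; P = b + 2y√(1+z²) = 2.94 + 2×2.55×2.786 = 17.15 m. Hydraulic radius R = A/P = 24.4/17.15 = 1.423 m. Q_B = (1/0.015)·24.4·1.423^(2/3)·√0.0012 = 71.32 m³/s.
Q_A = 5.965 m³/s vs Q_B = 71.32 m³/s, so channel B carries more.

channel B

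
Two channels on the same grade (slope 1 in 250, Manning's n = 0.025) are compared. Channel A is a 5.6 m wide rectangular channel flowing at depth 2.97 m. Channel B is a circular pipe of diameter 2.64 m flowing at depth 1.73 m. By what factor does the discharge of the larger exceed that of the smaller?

Channel A: Flow area A = b·y = 5.6 × 2.97 = 16.63 m². Wetted perimeter P = b + 2y = 5.6 + 2×2.97 = 11.54 m. Hydraulic radius R = A/P = 16.63/11.54 = 1.441 m. Q_A = (1/0.025)·16.63·1.441^(2/3)·√0.004 = 53.69 m³/s.
Channel B: For a circular section of diameter D = 2.64 m at depth y = 1.73 m, the central angle is θ = 2 arccos(1 − 2y/D) = 3.773 rad. Then A = (D²/8)(θ − sin θ) = 3.802 m² and P = Dθ/2 = 4.981 m. Hydraulic radius R = A/P = 3.802/4.981 = 0.7633 m. Q_B = (1/0.025)·3.802·0.7633^(2/3)·√0.004 = 8.033 m³/s.
The larger discharge is 53.69 m³/s and the smaller is 8.033 m³/s; the ratio is 6.68.

6.68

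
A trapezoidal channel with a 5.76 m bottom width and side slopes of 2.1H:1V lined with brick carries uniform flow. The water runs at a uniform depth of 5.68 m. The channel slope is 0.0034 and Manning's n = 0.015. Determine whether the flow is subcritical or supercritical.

supercritical

With bottom width b = 5.76 m and side slope z = 2.1: A = (b + zy)y = (5.76 + 2.1×5.68)×5.68 = 100.5 m²; P = b + 2y√(1+z²) = 5.76 + 2×5.68×2.326 = 32.18 m.
Hydraulic radius R = A/P = 100.5/32.18 = 3.122 m.
V = (1/n) R^(2/3) √S = (1/0.015) × 3.122^(2/3) × √0.0034 = 8.303 m/s. Hydraulic depth D_h = A/T = 100.5/29.62 = 3.392 m.
Froude number Fr = V/√(g·D_h) = 8.303/√(9.81×3.392) = 1.44, which is greater than 1, so the flow is supercritical.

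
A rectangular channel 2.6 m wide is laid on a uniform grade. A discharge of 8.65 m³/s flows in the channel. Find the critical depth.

y_c = 1.04 m

For a rectangular channel, critical depth y_c = (q²/g)^(1/3) where q = Q/b = 8.65/2.6 = 3.327 m²/s.
So y_c = (3.327²/9.81)^(1/3) = 1.04 m.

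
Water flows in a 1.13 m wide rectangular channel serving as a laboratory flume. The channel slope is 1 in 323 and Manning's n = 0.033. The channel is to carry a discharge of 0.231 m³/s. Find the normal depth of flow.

y_n = 0.341 m

Manning's equation rearranged: A R^(2/3) = nQ / (1·√S) = 0.033 × 0.231 / (√0.003096) = 0.137.
At y = 0.249 m: A R^(2/3) = 0.0873 — low.
At y = 0.43 m: A R^(2/3) = 0.1898 — high.
At y = 0.341 m: A R^(2/3) = 0.1373 — ≈ 0.137.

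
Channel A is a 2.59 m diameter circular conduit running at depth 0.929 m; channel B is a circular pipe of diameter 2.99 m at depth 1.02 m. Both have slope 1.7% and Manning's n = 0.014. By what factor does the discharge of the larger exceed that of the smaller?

Channel A: For a circular section of diameter D = 2.59 m at depth y = 0.929 m, the central angle is θ = 2 arccos(1 − 2y/D) = 2.569 rad. Then A = (D²/8)(θ − sin θ) = 1.699 m² and P = Dθ/2 = 3.326 m. Hydraulic radius R = A/P = 1.699/3.326 = 0.5108 m. Q_A = (1/0.014)·1.699·0.5108^(2/3)·√0.017 = 10.11 m³/s.
Channel B: For a circular section of diameter D = 2.99 m at depth y = 1.02 m, the central angle is θ = 2 arccos(1 − 2y/D) = 2.495 rad. Then A = (D²/8)(θ − sin θ) = 2.115 m² and P = Dθ/2 = 3.73 m. Hydraulic radius R = A/P = 2.115/3.73 = 0.567 m. Q_B = (1/0.014)·2.115·0.567^(2/3)·√0.017 = 13.49 m³/s.
The larger discharge is 13.49 m³/s and the smaller is 10.11 m³/s; the ratio is 1.33.

1.33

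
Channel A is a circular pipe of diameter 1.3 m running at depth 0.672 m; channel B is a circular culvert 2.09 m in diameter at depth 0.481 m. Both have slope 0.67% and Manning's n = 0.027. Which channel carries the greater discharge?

Channel A: For a circular section of diameter D = 1.3 m at depth y = 0.672 m, the central angle is θ = 2 arccos(1 − 2y/D) = 3.209 rad. Then A = (D²/8)(θ − sin θ) = 0.6923 m² and P = Dθ/2 = 2.086 m. Hydraulic radius R = A/P = 0.6923/2.086 = 0.3319 m. Q_A = (1/0.027)·0.6923·0.3319^(2/3)·√0.0067 = 1.006 m³/s.
Channel B: For a circular section of diameter D = 2.09 m at depth y = 0.481 m, the central angle is θ = 2 arccos(1 − 2y/D) = 2.001 rad. Then A = (D²/8)(θ − sin θ) = 0.5966 m² and P = Dθ/2 = 2.091 m. Hydraulic radius R = A/P = 0.5966/2.091 = 0.2853 m. Q_B = (1/0.027)·0.5966·0.2853^(2/3)·√0.0067 = 0.7838 m³/s.
Q_A = 1.006 m³/s vs Q_B = 0.7838 m³/s, so channel A carries more.

channel A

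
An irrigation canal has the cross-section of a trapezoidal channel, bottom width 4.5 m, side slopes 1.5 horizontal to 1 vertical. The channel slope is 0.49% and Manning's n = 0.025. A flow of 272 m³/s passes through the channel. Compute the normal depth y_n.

y_n = 4.62 m

Manning's equation rearranged: A R^(2/3) = nQ / (1·√S) = 0.025 × 272 / (√0.0049) = 97.14.
At y = 3.99 m: A R^(2/3) = 71.09 — too small.
At y = 5.7 m: A R^(2/3) = 153.7 — too large.
At y = 4.62 m: A R^(2/3) = 97.16 — ≈ 97.14.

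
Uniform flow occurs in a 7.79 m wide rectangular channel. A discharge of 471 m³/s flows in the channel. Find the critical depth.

For a rectangular channel, critical depth y_c = (q²/g)^(1/3) where q = Q/b = 471/7.79 = 60.46 m²/s.
So y_c = (60.46²/9.81)^(1/3) = 7.2 m.

y_c = 7.2 m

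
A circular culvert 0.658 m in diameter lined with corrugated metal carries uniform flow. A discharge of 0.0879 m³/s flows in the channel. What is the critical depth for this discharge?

At critical depth, Q² T / (g A³) = 1, i.e. A³/T = Q²/g = 0.0879²/9.81 = 0.0007876.
Try y = 0.139 m: A³/T = 0.0002671 — too small.
Try y = 0.222 m: A³/T = 0.00165 — too large.
Try y = 0.183 m: A³/T = 0.0007806 — close enough.

y_c = 0.183 m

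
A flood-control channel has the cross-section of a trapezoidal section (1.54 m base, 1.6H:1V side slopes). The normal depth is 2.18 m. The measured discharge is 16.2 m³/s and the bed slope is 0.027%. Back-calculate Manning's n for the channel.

With bottom width b = 1.54 m and side slope z = 1.6: A = (b + zy)y = (1.54 + 1.6×2.18)×2.18 = 10.96 m²; P = b + 2y√(1+z²) = 1.54 + 2×2.18×1.887 = 9.766 m.
Hydraulic radius R = A/P = 10.96/9.766 = 1.122 m.
Rearranging Manning's equation: n = (1/Q) A R^(2/3) S^(1/2) = (1/16.2) × 10.96 × 1.122^(2/3) × √0.00027 = 0.012.

n = 0.012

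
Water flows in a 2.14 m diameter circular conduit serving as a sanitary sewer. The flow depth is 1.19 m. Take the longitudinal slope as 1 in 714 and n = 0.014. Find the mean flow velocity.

For a circular section of diameter D = 2.14 m at depth y = 1.19 m, the central angle is θ = 2 arccos(1 − 2y/D) = 3.366 rad. Then A = (D²/8)(θ − sin θ) = 2.055 m² and P = Dθ/2 = 3.602 m.
Hydraulic radius R = A/P = 2.055/3.602 = 0.5704 m.
From Manning's equation, V = (1/n) R^(2/3) S^(1/2) = (1/0.014) × 0.5704^(2/3) × 0.001401^(1/2) = 1.84 m/s.

V = 1.84 m/s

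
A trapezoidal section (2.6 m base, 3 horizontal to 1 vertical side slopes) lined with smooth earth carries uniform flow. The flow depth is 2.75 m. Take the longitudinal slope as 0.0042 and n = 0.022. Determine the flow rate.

With bottom width b = 2.6 m and side slope z = 3: A = (b + zy)y = (2.6 + 3×2.75)×2.75 = 29.84 m²; P = b + 2y√(1+z²) = 2.6 + 2×2.75×3.162 = 19.99 m.
Hydraulic radius R = A/P = 29.84/19.99 = 1.492 m.
Manning's equation: Q = (1/n) A R^(2/3) S^(1/2) = (1/0.022) × 29.84 × 1.492^(2/3) × 0.0042^(1/2) = 115 m³/s.

Q = 115 m³/s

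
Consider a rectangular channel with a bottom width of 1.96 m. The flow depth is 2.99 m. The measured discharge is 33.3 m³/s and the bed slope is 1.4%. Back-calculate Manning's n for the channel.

Flow area A = b·y = 1.96 × 2.99 = 5.86 m². Wetted perimeter P = b + 2y = 1.96 + 2×2.99 = 7.94 m.
Hydraulic radius R = A/P = 5.86/7.94 = 0.7381 m.
Rearranging Manning's equation: n = (1/Q) A R^(2/3) S^(1/2) = (1/33.3) × 5.86 × 0.7381^(2/3) × √0.014 = 0.017.

n = 0.017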